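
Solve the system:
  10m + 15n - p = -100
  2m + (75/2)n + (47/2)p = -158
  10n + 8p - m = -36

Row-reduce:
R1 ← R1 / (10).
R2 ← R2 − 2·R1.
R3 ← R3 + 1·R1.
R2 ← R2 / (69/2).
R1 ← R1 − 3/2·R2.
R3 ← R3 − 23/2·R2.
Rank is 2 with 3 unknowns, leaving p free.

infinitely many solutions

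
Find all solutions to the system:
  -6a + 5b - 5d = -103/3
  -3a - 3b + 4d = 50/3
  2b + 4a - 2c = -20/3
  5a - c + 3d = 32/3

Row-reduce the augmented matrix:
R1 ← R1 / (-6).
R2 ← R2 + 3·R1.
R3 ← R3 − 4·R1.
R4 ← R4 − 5·R1.
R2 ← R2 / (-11/2).
R1 ← R1 + 5/6·R2.
R3 ← R3 − 16/3·R2.
R4 ← R4 − 25/6·R2.
R3 ← R3 / (-2).
R4 ← R4 + 1·R3.
R4 ← R4 / (25/11).
R1 ← R1 + 5/33·R4.
R2 ← R2 + 13/11·R4.
R3 ← R3 + 49/33·R4.
Reading off the reduced rows gives a = 1, b = -3, c = 7/3, d = 8/3.

a = 1, b = -3, c = 7/3, d = 8/3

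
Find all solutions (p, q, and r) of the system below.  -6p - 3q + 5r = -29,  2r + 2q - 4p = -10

infinitely many solutions

Row-reduce:
R1 ← R1 / (-6).
R2 ← R2 + 4·R1.
R2 ← R2 / (4).
R1 ← R1 − 1/2·R2.
Rank is 2 with 3 unknowns, leaving r free.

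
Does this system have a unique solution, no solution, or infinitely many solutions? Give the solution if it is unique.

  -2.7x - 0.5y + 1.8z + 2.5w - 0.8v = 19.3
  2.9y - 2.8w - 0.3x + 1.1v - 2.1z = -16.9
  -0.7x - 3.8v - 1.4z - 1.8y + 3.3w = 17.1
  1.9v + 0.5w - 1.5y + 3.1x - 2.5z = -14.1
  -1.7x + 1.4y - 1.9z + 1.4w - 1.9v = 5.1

Row-reduce the augmented matrix:
R1 ← R1 / (-27/10).
R2 ← R2 + 3/10·R1.
R3 ← R3 + 7/10·R1.
R4 ← R4 − 31/10·R1.
R5 ← R5 + 17/10·R1.
R2 ← R2 / (133/45).
R1 ← R1 − 5/27·R2.
R3 ← R3 + 451/270·R2.
R4 ← R4 + 56/27·R2.
R5 ← R5 − 463/270·R2.
R3 ← R3 / (-8423/2660).
R1 ← R1 + 139/266·R3.
R2 ← R2 + 207/266·R3.
R4 ← R4 + 389/190·R3.
R5 ← R5 + 4519/2660·R3.
R4 ← R4 / (52273/84230).
R1 ← R1 + 7443/8423·R4.
R2 ← R2 + 10660/8423·R4.
R3 ← R3 + 2427/8423·R4.
R5 ← R5 − 47259/42115·R4.
R5 ← R5 / (-377249/52273).
R1 ← R1 − 312492/52273·R5.
R2 ← R2 − 34878/4021·R5.
R3 ← R3 − 138115/52273·R5.
R4 ← R4 − 312004/52273·R5.
Reading off the reduced rows gives x = -3, y = -2, z = 2, w = 2, v = -2.

x = -3, y = -2, z = 2, w = 2, v = -2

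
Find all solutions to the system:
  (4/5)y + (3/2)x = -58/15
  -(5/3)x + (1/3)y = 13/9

Row-reduce the augmented matrix:
R1 ← R1 / (3/2).
R2 ← R2 + 5/3·R1.
R2 ← R2 / (11/9).
R1 ← R1 − 8/15·R2.
Reading off the reduced rows gives x = -4/3, y = -7/3.

x = -4/3, y = -7/3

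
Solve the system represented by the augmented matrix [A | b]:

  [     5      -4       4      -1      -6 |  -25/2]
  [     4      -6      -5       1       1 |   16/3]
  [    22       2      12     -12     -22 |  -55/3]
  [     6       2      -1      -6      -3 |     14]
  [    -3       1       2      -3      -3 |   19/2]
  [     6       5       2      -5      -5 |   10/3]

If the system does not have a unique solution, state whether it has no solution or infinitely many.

Row-reduce the augmented matrix:
R1 ← R1 / (5).
R2 ← R2 − 4·R1.
R3 ← R3 − 22·R1.
R4 ← R4 − 6·R1.
R5 ← R5 + 3·R1.
R6 ← R6 − 6·R1.
R2 ← R2 / (-14/5).
R1 ← R1 + 4/5·R2.
R3 ← R3 − 98/5·R2.
R4 ← R4 − 34/5·R2.
R5 ← R5 + 7/5·R2.
R6 ← R6 − 49/5·R2.
R3 ← R3 / (-63).
R1 ← R1 − 22/7·R3.
R2 ← R2 − 41/14·R3.
R4 ← R4 + 180/7·R3.
R5 ← R5 − 17/2·R3.
R6 ← R6 + 63/2·R3.
R4 ← R4 / (-121/49).
R1 ← R1 + 205/441·R4.
R2 ← R2 + 181/441·R4.
R3 ← R3 + 5/63·R4.
R5 ← R5 + 241/63·R4.
R5 ← R5 / (-3596/1089).
R1 ← R1 + 650/1089·R5.
R2 ← R2 − 37/1089·R5.
R3 ← R3 + 775/1089·R5.
R4 ← R4 − 4/121·R5.
R6 reduces to 0 = 0, so the extra equation is consistent.
Reading off the reduced rows gives x_1 = -3/2, x_2 = 0, x_3 = -3, x_4 = -3, x_5 = -2/3.

x_1 = -3/2, x_2 = 0, x_3 = -3, x_4 = -3, x_5 = -2/3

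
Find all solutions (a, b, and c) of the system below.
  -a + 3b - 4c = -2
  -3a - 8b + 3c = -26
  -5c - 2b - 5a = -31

no solution

Row-reduce:
R1 ← R1 / (-1).
R2 ← R2 + 3·R1.
R3 ← R3 + 5·R1.
R2 ← R2 / (-17).
R1 ← R1 + 3·R2.
R3 ← R3 + 17·R2.
Row 3 reduces to 0 = -1, a contradiction. The system is inconsistent.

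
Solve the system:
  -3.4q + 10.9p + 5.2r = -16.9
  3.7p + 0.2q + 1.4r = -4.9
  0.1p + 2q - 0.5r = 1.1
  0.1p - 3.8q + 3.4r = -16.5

p = 1, q = -1, r = -6

Row-reduce the augmented matrix:
R1 ← R1 / (109/10).
R2 ← R2 − 37/10·R1.
R3 ← R3 − 1/10·R1.
R4 ← R4 − 1/10·R1.
R2 ← R2 / (738/545).
R1 ← R1 + 34/109·R2.
R3 ← R3 − 1107/545·R2.
R4 ← R4 + 2054/545·R2.
Swap R3 and R4.
R3 ← R3 / (862/369).
R1 ← R1 − 145/369·R3.
R2 ← R2 + 199/738·R3.
R4 reduces to 0 = 0, so the extra equation is consistent.
Reading off the reduced rows gives p = 1, q = -1, r = -6.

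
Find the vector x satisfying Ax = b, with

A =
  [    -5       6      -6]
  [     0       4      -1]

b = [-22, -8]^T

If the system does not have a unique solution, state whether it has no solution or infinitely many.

infinitely many solutions

Row-reduce:
R1 ← R1 / (-5).
R2 ← R2 / (4).
R1 ← R1 + 6/5·R2.
Rank is 2 with 3 unknowns, leaving x_3 free.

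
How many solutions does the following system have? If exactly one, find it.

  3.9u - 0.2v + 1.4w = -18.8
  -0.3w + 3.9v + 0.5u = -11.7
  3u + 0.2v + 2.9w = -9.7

Row-reduce the augmented matrix:
R1 ← R1 / (39/10).
R2 ← R2 − 1/2·R1.
R3 ← R3 − 3·R1.
R2 ← R2 / (1531/390).
R1 ← R1 + 2/39·R2.
R3 ← R3 − 23/65·R2.
R3 ← R3 / (28573/15310).
R1 ← R1 − 540/1531·R3.
R2 ← R2 + 187/1531·R3.
Reading off the reduced rows gives u = -6, v = -2, w = 3.

u = -6, v = -2, w = 3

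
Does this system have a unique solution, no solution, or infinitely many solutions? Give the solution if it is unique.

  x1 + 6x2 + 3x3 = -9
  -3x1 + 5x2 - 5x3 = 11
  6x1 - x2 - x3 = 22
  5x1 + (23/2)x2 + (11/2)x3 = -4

no solution

Row-reduce:
R2 ← R2 + 3·R1.
R3 ← R3 − 6·R1.
R4 ← R4 − 5·R1.
R2 ← R2 / (23).
R1 ← R1 − 6·R2.
R3 ← R3 + 37·R2.
R4 ← R4 + 37/2·R2.
R3 ← R3 / (-289/23).
R1 ← R1 − 45/23·R3.
R2 ← R2 − 4/23·R3.
R4 ← R4 + 289/46·R3.
Row 4 reduces to 0 = 3, a contradiction. The system is inconsistent.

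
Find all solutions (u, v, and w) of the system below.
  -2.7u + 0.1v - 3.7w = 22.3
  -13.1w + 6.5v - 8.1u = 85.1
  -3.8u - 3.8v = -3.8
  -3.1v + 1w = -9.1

u = 0, v = 1, w = -6

Row-reduce the augmented matrix:
R1 ← R1 / (-27/10).
R2 ← R2 + 81/10·R1.
R3 ← R3 + 19/5·R1.
R2 ← R2 / (31/5).
R1 ← R1 + 1/27·R2.
R3 ← R3 + 532/135·R2.
R4 ← R4 + 31/10·R2.
R3 ← R3 / (5491/1395).
R1 ← R1 − 379/279·R3.
R2 ← R2 + 10/31·R3.
R4 reduces to 0 = 0, so the extra equation is consistent.
Reading off the reduced rows gives u = 0, v = 1, w = -6.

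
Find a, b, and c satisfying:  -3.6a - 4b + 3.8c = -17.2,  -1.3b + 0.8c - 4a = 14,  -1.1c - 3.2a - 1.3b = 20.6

a = -6, b = 4, c = -6

Row-reduce the augmented matrix:
R1 ← R1 / (-18/5).
R2 ← R2 + 4·R1.
R3 ← R3 + 16/5·R1.
R2 ← R2 / (283/90).
R1 ← R1 − 10/9·R2.
R3 ← R3 − 203/90·R2.
R3 ← R3 / (-1145/566).
R1 ← R1 − 87/566·R3.
R2 ← R2 + 308/283·R3.
Reading off the reduced rows gives a = -6, b = 4, c = -6.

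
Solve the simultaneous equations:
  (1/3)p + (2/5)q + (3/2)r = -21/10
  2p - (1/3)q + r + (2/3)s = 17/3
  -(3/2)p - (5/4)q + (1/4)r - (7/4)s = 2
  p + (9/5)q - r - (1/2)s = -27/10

p = 3, q = -4, r = -1, s = -1

Row-reduce the augmented matrix:
R1 ← R1 / (1/3).
R2 ← R2 − 2·R1.
R3 ← R3 + 3/2·R1.
R4 ← R4 − 1·R1.
R2 ← R2 / (-41/15).
R1 ← R1 − 6/5·R2.
R3 ← R3 − 11/20·R2.
R4 ← R4 − 3/5·R2.
R3 ← R3 / (221/41).
R1 ← R1 − 81/82·R3.
R2 ← R2 − 120/41·R3.
R4 ← R4 + 595/82·R3.
R4 ← R4 / (-263/104).
R1 ← R1 − 1041/1768·R4.
R2 ← R2 − 140/221·R4.
R3 ← R3 + 265/884·R4.
Reading off the reduced rows gives p = 3, q = -4, r = -1, s = -1.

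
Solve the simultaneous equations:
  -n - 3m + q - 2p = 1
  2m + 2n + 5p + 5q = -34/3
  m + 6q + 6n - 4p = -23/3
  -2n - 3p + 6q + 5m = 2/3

Row-reduce the augmented matrix:
R1 ← R1 / (-3).
R2 ← R2 − 2·R1.
R3 ← R3 − 1·R1.
R4 ← R4 − 5·R1.
R2 ← R2 / (4/3).
R1 ← R1 − 1/3·R2.
R3 ← R3 − 17/3·R2.
R4 ← R4 + 11/3·R2.
R3 ← R3 / (-81/4).
R1 ← R1 + 1/4·R3.
R2 ← R2 − 11/4·R3.
R4 ← R4 − 15/4·R3.
R4 ← R4 / (539/27).
R1 ← R1 + 124/81·R4.
R2 ← R2 − 149/81·R4.
R3 ← R3 − 71/81·R4.
Reading off the reduced rows gives m = 1/3, n = -1, p = -1, q = -1.

m = 1/3, n = -1, p = -1, q = -1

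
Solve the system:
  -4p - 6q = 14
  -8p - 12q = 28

Row-reduce:
R1 ← R1 / (-4).
R2 ← R2 + 8·R1.
Rank is 1 with 2 unknowns, leaving q free.

infinitely many solutions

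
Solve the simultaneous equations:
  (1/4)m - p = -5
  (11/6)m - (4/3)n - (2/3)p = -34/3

infinitely many solutions

Row-reduce:
R1 ← R1 / (1/4).
R2 ← R2 − 11/6·R1.
R2 ← R2 / (-4/3).
Rank is 2 with 3 unknowns, leaving p free.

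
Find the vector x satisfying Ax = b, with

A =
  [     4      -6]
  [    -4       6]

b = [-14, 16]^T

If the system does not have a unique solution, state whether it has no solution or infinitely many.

no solution

Row-reduce:
R1 ← R1 / (4).
R2 ← R2 + 4·R1.
Row 2 reduces to 0 = 2, a contradiction. The system is inconsistent.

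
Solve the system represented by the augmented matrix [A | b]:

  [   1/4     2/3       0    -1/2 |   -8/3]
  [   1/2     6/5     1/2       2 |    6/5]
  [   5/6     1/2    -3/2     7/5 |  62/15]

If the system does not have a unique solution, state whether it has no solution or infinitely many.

Row-reduce:
R1 ← R1 / (1/4).
R2 ← R2 − 1/2·R1.
R3 ← R3 − 5/6·R1.
R2 ← R2 / (-2/15).
R1 ← R1 − 8/3·R2.
R3 ← R3 + 31/18·R2.
R3 ← R3 / (-191/24).
R1 ← R1 − 10·R3.
R2 ← R2 + 15/4·R3.
Rank is 3 with 4 unknowns, leaving x_4 free.

infinitely many solutions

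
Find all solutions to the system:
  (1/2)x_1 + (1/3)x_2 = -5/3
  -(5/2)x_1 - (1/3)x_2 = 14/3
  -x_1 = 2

Row-reduce:
R1 ← R1 / (1/2).
R2 ← R2 + 5/2·R1.
R3 ← R3 + 1·R1.
R2 ← R2 / (4/3).
R1 ← R1 − 2/3·R2.
R3 ← R3 − 2/3·R2.
Row 3 reduces to 0 = 1/2, a contradiction. The system is inconsistent.

no solution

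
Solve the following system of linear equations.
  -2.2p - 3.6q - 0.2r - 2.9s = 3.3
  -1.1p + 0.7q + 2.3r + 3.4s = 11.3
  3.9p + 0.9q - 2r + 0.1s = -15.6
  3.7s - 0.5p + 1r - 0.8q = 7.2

Row-reduce the augmented matrix:
R1 ← R1 / (-11/5).
R2 ← R2 + 11/10·R1.
R3 ← R3 − 39/10·R1.
R4 ← R4 + 1/2·R1.
R2 ← R2 / (5/2).
R1 ← R1 − 18/11·R2.
R3 ← R3 + 603/110·R2.
R4 ← R4 − 1/55·R2.
R3 ← R3 / (727/250).
R1 ← R1 + 37/25·R3.
R2 ← R2 − 24/25·R3.
R4 ← R4 − 257/250·R3.
R4 ← R4 / (375277/159940).
R1 ← R1 − 15843/15994·R4.
R2 ← R2 − 1493/15994·R4.
R3 ← R3 − 15383/7997·R4.
Reading off the reduced rows gives p = -3, q = 0, r = 2, s = 1.

p = -3, q = 0, r = 2, s = 1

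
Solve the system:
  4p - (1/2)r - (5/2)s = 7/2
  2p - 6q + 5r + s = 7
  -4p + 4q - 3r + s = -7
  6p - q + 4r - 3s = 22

infinitely many solutions

Row-reduce:
R1 ← R1 / (4).
R2 ← R2 − 2·R1.
R3 ← R3 + 4·R1.
R4 ← R4 − 6·R1.
R2 ← R2 / (-6).
R3 ← R3 − 4·R2.
R4 ← R4 + 1·R2.
Swap R3 and R4.
R3 ← R3 / (31/8).
R1 ← R1 + 1/8·R3.
R2 ← R2 + 7/8·R3.
Rank is 3 with 4 unknowns, leaving s free.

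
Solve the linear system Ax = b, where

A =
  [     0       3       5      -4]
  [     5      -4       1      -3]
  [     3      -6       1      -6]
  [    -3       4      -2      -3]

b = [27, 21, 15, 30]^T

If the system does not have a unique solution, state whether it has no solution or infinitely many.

x_1 = 6, x_2 = 6, x_3 = -3, x_4 = -6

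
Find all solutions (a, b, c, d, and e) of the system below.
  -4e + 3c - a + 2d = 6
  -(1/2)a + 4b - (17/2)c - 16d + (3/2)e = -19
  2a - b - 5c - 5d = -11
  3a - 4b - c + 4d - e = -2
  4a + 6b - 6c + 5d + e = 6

infinitely many solutions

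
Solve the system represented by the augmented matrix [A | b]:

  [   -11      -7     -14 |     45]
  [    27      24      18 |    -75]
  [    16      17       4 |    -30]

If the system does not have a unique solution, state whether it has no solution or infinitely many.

Row-reduce:
R1 ← R1 / (-11).
R2 ← R2 − 27·R1.
R3 ← R3 − 16·R1.
R2 ← R2 / (75/11).
R1 ← R1 − 7/11·R2.
R3 ← R3 − 75/11·R2.
Rank is 2 with 3 unknowns, leaving x_3 free.

infinitely many solutions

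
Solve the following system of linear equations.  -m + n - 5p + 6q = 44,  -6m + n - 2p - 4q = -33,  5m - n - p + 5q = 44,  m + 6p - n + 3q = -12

Row-reduce the augmented matrix:
R1 ← R1 / (-1).
R2 ← R2 + 6·R1.
R3 ← R3 − 5·R1.
R4 ← R4 − 1·R1.
R2 ← R2 / (-5).
R1 ← R1 + 1·R2.
R3 ← R3 − 4·R2.
R3 ← R3 / (-18/5).
R1 ← R1 + 3/5·R3.
R2 ← R2 + 28/5·R3.
R4 ← R4 − 1·R3.
R4 ← R4 / (59/6).
R1 ← R1 − 3/2·R4.
R2 ← R2 − 10/3·R4.
R3 ← R3 + 5/6·R4.
Reading off the reduced rows gives m = 5, n = 5, p = -4, q = 4.

m = 5, n = 5, p = -4, q = 4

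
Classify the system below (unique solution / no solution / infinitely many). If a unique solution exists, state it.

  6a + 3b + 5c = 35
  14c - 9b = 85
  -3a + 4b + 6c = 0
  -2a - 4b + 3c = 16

Row-reduce:
R1 ← R1 / (6).
R3 ← R3 + 3·R1.
R4 ← R4 + 2·R1.
R2 ← R2 / (-9).
R1 ← R1 − 1/2·R2.
R3 ← R3 − 11/2·R2.
R4 ← R4 + 3·R2.
R3 ← R3 / (307/18).
R1 ← R1 − 29/18·R3.
R2 ← R2 + 14/9·R3.
Row 4 reduces to 0 = -2/3, a contradiction. The system is inconsistent.

no solution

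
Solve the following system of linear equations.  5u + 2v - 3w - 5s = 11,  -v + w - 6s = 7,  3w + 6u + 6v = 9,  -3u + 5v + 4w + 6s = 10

u = -2, v = 4, w = -1, s = -2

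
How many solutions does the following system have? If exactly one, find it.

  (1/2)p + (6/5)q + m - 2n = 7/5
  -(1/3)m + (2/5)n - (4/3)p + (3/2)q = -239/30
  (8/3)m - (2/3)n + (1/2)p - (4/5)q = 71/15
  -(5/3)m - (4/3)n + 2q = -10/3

Row-reduce:
R2 ← R2 + 1/3·R1.
R3 ← R3 − 8/3·R1.
R4 ← R4 + 5/3·R1.
R2 ← R2 / (-4/15).
R1 ← R1 + 2·R2.
R3 ← R3 − 14/3·R2.
R4 ← R4 + 14/3·R2.
R3 ← R3 / (-85/4).
R1 ← R1 − 37/4·R3.
R2 ← R2 − 35/8·R3.
R4 ← R4 − 85/4·R3.
Rank is 3 with 4 unknowns, leaving q free.

infinitely many solutions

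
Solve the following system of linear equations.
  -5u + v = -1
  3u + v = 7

u = 1, v = 4

Row-reduce the augmented matrix:
R1 ← R1 / (-5).
R2 ← R2 − 3·R1.
R2 ← R2 / (8/5).
R1 ← R1 + 1/5·R2.
Reading off the reduced rows gives u = 1, v = 4.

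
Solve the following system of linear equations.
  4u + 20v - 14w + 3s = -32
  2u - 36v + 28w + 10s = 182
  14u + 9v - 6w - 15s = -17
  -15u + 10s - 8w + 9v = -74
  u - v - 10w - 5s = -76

u = 5, v = 1, w = 6, s = 4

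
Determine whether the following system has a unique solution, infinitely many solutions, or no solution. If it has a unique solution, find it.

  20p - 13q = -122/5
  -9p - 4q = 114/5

Row-reduce the augmented matrix:
R1 ← R1 / (20).
R2 ← R2 + 9·R1.
R2 ← R2 / (-197/20).
R1 ← R1 + 13/20·R2.
Reading off the reduced rows gives p = -2, q = -6/5.

p = -2, q = -6/5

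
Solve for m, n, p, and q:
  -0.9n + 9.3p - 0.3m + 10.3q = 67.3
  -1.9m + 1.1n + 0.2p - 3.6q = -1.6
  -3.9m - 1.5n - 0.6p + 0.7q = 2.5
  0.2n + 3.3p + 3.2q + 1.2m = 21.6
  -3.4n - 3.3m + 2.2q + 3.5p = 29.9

m = -1, n = -1, p = 6, q = 1

Row-reduce the augmented matrix:
R1 ← R1 / (-3/10).
R2 ← R2 + 19/10·R1.
R3 ← R3 + 39/10·R1.
R4 ← R4 − 6/5·R1.
R5 ← R5 + 33/10·R1.
R2 ← R2 / (34/5).
R1 ← R1 − 3·R2.
R3 ← R3 − 51/5·R2.
R4 ← R4 + 17/5·R2.
R5 ← R5 − 13/2·R2.
R3 ← R3 / (-669/20).
R1 ← R1 + 347/68·R3.
R2 ← R2 + 587/68·R3.
R4 ← R4 − 223/20·R3.
R5 ← R5 + 29029/680·R3.
Swap R4 and R5.
R4 ← R4 / (-1610533/227460).
R1 ← R1 − 13723/22746·R4.
R2 ← R2 + 18147/7582·R4.
R3 ← R3 − 599/669·R4.
R5 reduces to 0 = 0, so the extra equation is consistent.
Reading off the reduced rows gives m = -1, n = -1, p = 6, q = 1.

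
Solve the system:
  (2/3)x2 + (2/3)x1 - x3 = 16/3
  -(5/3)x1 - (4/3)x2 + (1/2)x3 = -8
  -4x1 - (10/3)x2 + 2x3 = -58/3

Row-reduce:
R1 ← R1 / (2/3).
R2 ← R2 + 5/3·R1.
R3 ← R3 + 4·R1.
R2 ← R2 / (1/3).
R1 ← R1 − 1·R2.
R3 ← R3 − 2/3·R2.
Row 3 reduces to 0 = 2, a contradiction. The system is inconsistent.

no solution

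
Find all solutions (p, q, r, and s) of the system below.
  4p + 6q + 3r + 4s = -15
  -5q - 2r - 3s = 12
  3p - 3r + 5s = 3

Row-reduce:
R1 ← R1 / (4).
R3 ← R3 − 3·R1.
R2 ← R2 / (-5).
R1 ← R1 − 3/2·R2.
R3 ← R3 + 9/2·R2.
R3 ← R3 / (-69/20).
R1 ← R1 − 3/20·R3.
R2 ← R2 − 2/5·R3.
Rank is 3 with 4 unknowns, leaving s free.

infinitely many solutions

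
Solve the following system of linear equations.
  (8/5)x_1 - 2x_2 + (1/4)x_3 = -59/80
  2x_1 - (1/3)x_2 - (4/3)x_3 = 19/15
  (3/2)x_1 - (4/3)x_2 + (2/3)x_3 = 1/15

Row-reduce the augmented matrix:
R1 ← R1 / (8/5).
R2 ← R2 − 2·R1.
R3 ← R3 − 3/2·R1.
R2 ← R2 / (13/6).
R1 ← R1 + 5/4·R2.
R3 ← R3 − 13/24·R2.
R3 ← R3 / (27/32).
R1 ← R1 + 165/208·R3.
R2 ← R2 + 79/104·R3.
Reading off the reduced rows gives x_1 = 1, x_2 = 6/5, x_3 = 1/4.

x_1 = 1, x_2 = 6/5, x_3 = 1/4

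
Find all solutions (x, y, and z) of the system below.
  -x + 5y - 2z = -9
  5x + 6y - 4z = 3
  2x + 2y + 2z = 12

x = 3, y = 0, z = 3

Row-reduce the augmented matrix:
R1 ← R1 / (-1).
R2 ← R2 − 5·R1.
R3 ← R3 − 2·R1.
R2 ← R2 / (31).
R1 ← R1 + 5·R2.
R3 ← R3 − 12·R2.
R3 ← R3 / (106/31).
R1 ← R1 + 8/31·R3.
R2 ← R2 + 14/31·R3.
Reading off the reduced rows gives x = 3, y = 0, z = 3.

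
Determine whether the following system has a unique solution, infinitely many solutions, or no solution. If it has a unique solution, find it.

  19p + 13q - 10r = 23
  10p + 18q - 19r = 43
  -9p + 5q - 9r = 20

Row-reduce:
R1 ← R1 / (19).
R2 ← R2 − 10·R1.
R3 ← R3 + 9·R1.
R2 ← R2 / (212/19).
R1 ← R1 − 13/19·R2.
R3 ← R3 − 212/19·R2.
Rank is 2 with 3 unknowns, leaving r free.

infinitely many solutions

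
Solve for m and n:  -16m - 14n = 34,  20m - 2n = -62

m = -3, n = 1

Row-reduce the augmented matrix:
R1 ← R1 / (-16).
R2 ← R2 − 20·R1.
R2 ← R2 / (-39/2).
R1 ← R1 − 7/8·R2.
Reading off the reduced rows gives m = -3, n = 1.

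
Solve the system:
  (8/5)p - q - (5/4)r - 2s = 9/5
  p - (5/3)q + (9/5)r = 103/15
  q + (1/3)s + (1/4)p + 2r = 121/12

Row-reduce:
R1 ← R1 / (8/5).
R2 ← R2 − 1·R1.
R3 ← R3 − 1/4·R1.
R2 ← R2 / (-25/24).
R1 ← R1 + 5/8·R2.
R3 ← R3 − 37/32·R2.
R3 ← R3 / (10121/2000).
R1 ← R1 + 233/100·R3.
R2 ← R2 + 1239/500·R3.
Rank is 3 with 4 unknowns, leaving s free.

infinitely many solutions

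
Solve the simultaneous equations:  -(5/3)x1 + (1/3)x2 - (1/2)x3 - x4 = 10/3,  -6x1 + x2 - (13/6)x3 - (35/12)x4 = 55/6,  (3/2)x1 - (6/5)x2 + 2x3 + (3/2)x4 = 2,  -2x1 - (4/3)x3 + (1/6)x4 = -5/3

infinitely many solutions

Row-reduce:
R1 ← R1 / (-5/3).
R2 ← R2 + 6·R1.
R3 ← R3 − 3/2·R1.
R4 ← R4 + 2·R1.
R2 ← R2 / (-1/5).
R1 ← R1 + 1/5·R2.
R3 ← R3 + 9/10·R2.
R4 ← R4 + 2/5·R2.
R3 ← R3 / (16/5).
R1 ← R1 − 2/3·R3.
R2 ← R2 − 11/6·R3.
Rank is 3 with 4 unknowns, leaving x4 free.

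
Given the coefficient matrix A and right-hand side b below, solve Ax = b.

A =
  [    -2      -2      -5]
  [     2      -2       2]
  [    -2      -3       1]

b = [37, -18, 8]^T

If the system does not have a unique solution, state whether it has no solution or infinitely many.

x_1 = -5, x_2 = -1, x_3 = -5

Row-reduce the augmented matrix:
R1 ← R1 / (-2).
R2 ← R2 − 2·R1.
R3 ← R3 + 2·R1.
R2 ← R2 / (-4).
R1 ← R1 − 1·R2.
R3 ← R3 + 1·R2.
R3 ← R3 / (27/4).
R1 ← R1 − 7/4·R3.
R2 ← R2 − 3/4·R3.
Reading off the reduced rows gives x_1 = -5, x_2 = -1, x_3 = -5.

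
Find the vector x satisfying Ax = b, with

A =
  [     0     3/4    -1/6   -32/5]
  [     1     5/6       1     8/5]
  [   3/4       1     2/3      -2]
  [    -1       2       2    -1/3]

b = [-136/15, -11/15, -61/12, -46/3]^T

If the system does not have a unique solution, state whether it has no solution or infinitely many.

Row-reduce:
Swap R1 and R2.
R3 ← R3 − 3/4·R1.
R4 ← R4 + 1·R1.
R2 ← R2 / (3/4).
R1 ← R1 − 5/6·R2.
R3 ← R3 − 3/8·R2.
R4 ← R4 − 17/6·R2.
Swap R3 and R4.
R3 ← R3 / (98/27).
R1 ← R1 − 32/27·R3.
R2 ← R2 + 2/9·R3.
Rank is 3 with 4 unknowns, leaving x_4 free.

infinitely many solutions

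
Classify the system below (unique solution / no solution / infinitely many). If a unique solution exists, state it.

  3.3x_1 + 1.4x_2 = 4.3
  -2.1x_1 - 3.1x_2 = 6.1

Row-reduce the augmented matrix:
R1 ← R1 / (33/10).
R2 ← R2 + 21/10·R1.
R2 ← R2 / (-243/110).
R1 ← R1 − 14/33·R2.
Reading off the reduced rows gives x_1 = 3, x_2 = -4.

x_1 = 3, x_2 = -4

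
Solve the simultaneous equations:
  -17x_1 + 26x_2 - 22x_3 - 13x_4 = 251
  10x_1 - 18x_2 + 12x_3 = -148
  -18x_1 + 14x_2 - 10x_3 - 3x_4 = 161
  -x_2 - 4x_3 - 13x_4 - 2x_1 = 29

infinitely many solutions

Row-reduce:
R1 ← R1 / (-17).
R2 ← R2 − 10·R1.
R3 ← R3 + 18·R1.
R4 ← R4 + 2·R1.
R2 ← R2 / (-46/17).
R1 ← R1 + 26/17·R2.
R3 ← R3 + 230/17·R2.
R4 ← R4 + 69/17·R2.
R3 ← R3 / (18).
R1 ← R1 − 42/23·R3.
R2 ← R2 − 8/23·R3.
Rank is 3 with 4 unknowns, leaving x_4 free.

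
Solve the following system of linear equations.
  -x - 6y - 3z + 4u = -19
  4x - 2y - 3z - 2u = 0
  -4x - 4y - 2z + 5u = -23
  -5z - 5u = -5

x = 1, y = -1, z = 4, u = -3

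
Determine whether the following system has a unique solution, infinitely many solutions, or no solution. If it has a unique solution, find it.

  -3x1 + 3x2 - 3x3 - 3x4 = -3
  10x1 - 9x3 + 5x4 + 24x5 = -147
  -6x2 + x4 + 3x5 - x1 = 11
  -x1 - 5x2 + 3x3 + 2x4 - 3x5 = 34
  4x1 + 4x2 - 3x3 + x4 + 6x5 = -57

Row-reduce:
R1 ← R1 / (-3).
R2 ← R2 − 10·R1.
R3 ← R3 + 1·R1.
R4 ← R4 + 1·R1.
R5 ← R5 − 4·R1.
R2 ← R2 / (10).
R1 ← R1 + 1·R2.
R3 ← R3 + 7·R2.
R4 ← R4 + 6·R2.
R5 ← R5 − 8·R2.
R3 ← R3 / (-123/10).
R1 ← R1 + 9/10·R3.
R2 ← R2 + 19/10·R3.
R4 ← R4 + 37/5·R3.
R5 ← R5 − 41/5·R3.
R4 ← R4 / (37/41).
R1 ← R1 − 25/41·R4.
R2 ← R2 + 11/41·R4.
R3 ← R3 − 5/41·R4.
Row 5 reduces to 0 = -2/3, a contradiction. The system is inconsistent.

no solution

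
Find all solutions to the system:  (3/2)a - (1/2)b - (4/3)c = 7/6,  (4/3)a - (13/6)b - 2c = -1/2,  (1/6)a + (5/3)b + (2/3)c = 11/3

Row-reduce:
R1 ← R1 / (3/2).
R2 ← R2 − 4/3·R1.
R3 ← R3 − 1/6·R1.
R2 ← R2 / (-31/18).
R1 ← R1 + 1/3·R2.
R3 ← R3 − 31/18·R2.
Row 3 reduces to 0 = 2, a contradiction. The system is inconsistent.

no solution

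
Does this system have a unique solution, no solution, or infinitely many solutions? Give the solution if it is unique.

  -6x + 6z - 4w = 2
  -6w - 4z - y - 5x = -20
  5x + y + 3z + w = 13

Row-reduce:
R1 ← R1 / (-6).
R2 ← R2 + 5·R1.
R3 ← R3 − 5·R1.
R2 ← R2 / (-1).
R3 ← R3 − 1·R2.
R3 ← R3 / (-1).
R1 ← R1 + 1·R3.
R2 ← R2 − 9·R3.
Rank is 3 with 4 unknowns, leaving w free.

infinitely many solutions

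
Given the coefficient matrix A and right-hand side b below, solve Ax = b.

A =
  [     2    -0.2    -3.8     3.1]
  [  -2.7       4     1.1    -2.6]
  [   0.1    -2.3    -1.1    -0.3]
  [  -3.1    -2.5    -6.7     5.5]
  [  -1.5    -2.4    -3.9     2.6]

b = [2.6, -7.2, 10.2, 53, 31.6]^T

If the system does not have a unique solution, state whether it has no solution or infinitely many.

x_1 = -6, x_2 = -4, x_3 = -2, x_4 = 2

Row-reduce the augmented matrix:
R1 ← R1 / (2).
R2 ← R2 + 27/10·R1.
R3 ← R3 − 1/10·R1.
R4 ← R4 + 31/10·R1.
R5 ← R5 + 3/2·R1.
R2 ← R2 / (373/100).
R1 ← R1 + 1/10·R2.
R3 ← R3 + 229/100·R2.
R4 ← R4 + 281/100·R2.
R5 ← R5 + 51/20·R2.
R3 ← R3 / (-12623/3730).
R1 ← R1 + 749/373·R3.
R2 ← R2 + 403/373·R3.
R4 ← R4 + 11657/746·R3.
R5 ← R5 + 17727/1865·R3.
R4 ← R4 / (574777/63115).
R1 ← R1 − 32443/25246·R4.
R2 ← R2 − 252/971·R4.
R3 ← R3 + 3865/25246·R4.
R5 ← R5 − 574777/126230·R4.
R5 reduces to 0 = 0, so the extra equation is consistent.
Reading off the reduced rows gives x_1 = -6, x_2 = -4, x_3 = -2, x_4 = 2.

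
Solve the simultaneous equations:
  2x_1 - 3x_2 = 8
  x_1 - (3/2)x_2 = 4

Row-reduce:
R1 ← R1 / (2).
R2 ← R2 − 1·R1.
Rank is 1 with 2 unknowns, leaving x_2 free.

infinitely many solutions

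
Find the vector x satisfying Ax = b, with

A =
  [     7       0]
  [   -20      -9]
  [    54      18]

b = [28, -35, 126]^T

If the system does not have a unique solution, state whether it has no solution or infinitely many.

Row-reduce the augmented matrix:
R1 ← R1 / (7).
R2 ← R2 + 20·R1.
R3 ← R3 − 54·R1.
R2 ← R2 / (-9).
R3 ← R3 − 18·R2.
R3 reduces to 0 = 0, so the extra equation is consistent.
Reading off the reduced rows gives x_1 = 4, x_2 = -5.

x_1 = 4, x_2 = -5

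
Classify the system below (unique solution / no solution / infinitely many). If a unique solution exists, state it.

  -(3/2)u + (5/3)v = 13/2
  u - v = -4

u = -1, v = 3

From equation 2: u = -4 + v.
Substitute into equation 1 and solve: v = 3.
Then u = -1.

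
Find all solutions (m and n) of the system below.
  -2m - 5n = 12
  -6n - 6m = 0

m = 4, n = -4

Row-reduce the augmented matrix:
R1 ← R1 / (-2).
R2 ← R2 + 6·R1.
R2 ← R2 / (9).
R1 ← R1 − 5/2·R2.
Reading off the reduced rows gives m = 4, n = -4.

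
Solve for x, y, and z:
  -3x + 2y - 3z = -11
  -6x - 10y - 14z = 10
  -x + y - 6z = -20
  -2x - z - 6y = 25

Row-reduce the augmented matrix:
R1 ← R1 / (-3).
R2 ← R2 + 6·R1.
R3 ← R3 + 1·R1.
R4 ← R4 + 2·R1.
R2 ← R2 / (-14).
R1 ← R1 + 2/3·R2.
R3 ← R3 − 1/3·R2.
R4 ← R4 + 22/3·R2.
R3 ← R3 / (-109/21).
R1 ← R1 − 29/21·R3.
R2 ← R2 − 4/7·R3.
R4 ← R4 − 109/21·R3.
R4 reduces to 0 = 0, so the extra equation is consistent.
Reading off the reduced rows gives x = -2, y = -4, z = 3.

x = -2, y = -4, z = 3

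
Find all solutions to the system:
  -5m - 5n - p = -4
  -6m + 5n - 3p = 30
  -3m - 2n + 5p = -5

m = -2, n = 3, p = -1

Row-reduce the augmented matrix:
R1 ← R1 / (-5).
R2 ← R2 + 6·R1.
R3 ← R3 + 3·R1.
R2 ← R2 / (11).
R1 ← R1 − 1·R2.
R3 ← R3 − 1·R2.
R3 ← R3 / (317/55).
R1 ← R1 − 4/11·R3.
R2 ← R2 + 9/55·R3.
Reading off the reduced rows gives m = -2, n = 3, p = -1.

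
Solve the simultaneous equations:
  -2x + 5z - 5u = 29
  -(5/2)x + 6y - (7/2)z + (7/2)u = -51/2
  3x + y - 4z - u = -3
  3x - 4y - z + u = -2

no solution

Row-reduce:
R1 ← R1 / (-2).
R2 ← R2 + 5/2·R1.
R3 ← R3 − 3·R1.
R4 ← R4 − 3·R1.
R2 ← R2 / (6).
R3 ← R3 − 1·R2.
R4 ← R4 + 4·R2.
R3 ← R3 / (41/8).
R1 ← R1 + 5/2·R3.
R2 ← R2 + 13/8·R3.
Row 4 reduces to 0 = 1/3, a contradiction. The system is inconsistent.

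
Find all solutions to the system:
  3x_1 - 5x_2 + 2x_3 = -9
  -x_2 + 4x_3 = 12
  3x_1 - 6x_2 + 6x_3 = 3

Row-reduce:
R1 ← R1 / (3).
R3 ← R3 − 3·R1.
R2 ← R2 / (-1).
R1 ← R1 + 5/3·R2.
R3 ← R3 + 1·R2.
Rank is 2 with 3 unknowns, leaving x_3 free.

infinitely many solutions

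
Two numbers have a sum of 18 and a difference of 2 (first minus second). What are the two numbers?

Let x = first number, y = second number.
  x + y = 18
  x - y = 2
Row-reduce the augmented matrix:
R2 ← R2 − 1·R1.
R2 ← R2 / (-2).
R1 ← R1 − 1·R2.
Reading off the reduced rows gives x = 10, y = 8.

first number: 10, second number: 8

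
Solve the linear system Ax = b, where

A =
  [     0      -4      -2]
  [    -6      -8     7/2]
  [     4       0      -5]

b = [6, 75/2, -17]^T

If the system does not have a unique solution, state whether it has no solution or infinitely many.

Row-reduce:
Swap R1 and R2.
R1 ← R1 / (-6).
R3 ← R3 − 4·R1.
R2 ← R2 / (-4).
R1 ← R1 − 4/3·R2.
R3 ← R3 + 16/3·R2.
Rank is 2 with 3 unknowns, leaving x_3 free.

infinitely many solutions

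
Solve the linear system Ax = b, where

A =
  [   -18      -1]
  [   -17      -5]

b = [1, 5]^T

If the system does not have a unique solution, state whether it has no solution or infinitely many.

x_1 = 0, x_2 = -1

From equation 1: x_2 = -1 − 18·x_1.
Substitute into equation 2 and solve: x_1 = 0.
Then x_2 = -1.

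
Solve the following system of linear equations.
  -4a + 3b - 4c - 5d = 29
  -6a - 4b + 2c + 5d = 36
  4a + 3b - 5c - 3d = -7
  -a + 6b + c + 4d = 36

Row-reduce the augmented matrix:
R1 ← R1 / (-4).
R2 ← R2 + 6·R1.
R3 ← R3 − 4·R1.
R4 ← R4 + 1·R1.
R2 ← R2 / (-17/2).
R1 ← R1 + 3/4·R2.
R3 ← R3 − 6·R2.
R4 ← R4 − 21/4·R2.
R3 ← R3 / (-57/17).
R1 ← R1 − 5/17·R3.
R2 ← R2 + 16/17·R3.
R4 ← R4 − 118/17·R3.
R4 ← R4 / (1673/114).
R1 ← R1 − 25/114·R4.
R2 ← R2 + 97/57·R4.
R3 ← R3 + 14/57·R4.
Reading off the reduced rows gives a = -6, b = 3, c = -4, d = 4.

a = -6, b = 3, c = -4, d = 4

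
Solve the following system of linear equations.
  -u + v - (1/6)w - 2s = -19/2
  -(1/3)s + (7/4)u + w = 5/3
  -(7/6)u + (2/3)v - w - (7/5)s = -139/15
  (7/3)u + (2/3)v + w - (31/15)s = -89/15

infinitely many solutions

Row-reduce:
R1 ← R1 / (-1).
R2 ← R2 − 7/4·R1.
R3 ← R3 + 7/6·R1.
R4 ← R4 − 7/3·R1.
R2 ← R2 / (7/4).
R1 ← R1 + 1·R2.
R3 ← R3 + 1/2·R2.
R4 ← R4 − 3·R2.
R3 ← R3 / (-38/63).
R1 ← R1 − 4/7·R3.
R2 ← R2 − 17/42·R3.
R4 ← R4 + 38/63·R3.
Rank is 3 with 4 unknowns, leaving s free.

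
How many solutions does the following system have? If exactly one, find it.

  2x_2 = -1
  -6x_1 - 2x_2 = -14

x_1 = 5/2, x_2 = -1/2

Row-reduce the augmented matrix:
Swap R1 and R2.
R1 ← R1 / (-6).
R2 ← R2 / (2).
R1 ← R1 − 1/3·R2.
Reading off the reduced rows gives x_1 = 5/2, x_2 = -1/2.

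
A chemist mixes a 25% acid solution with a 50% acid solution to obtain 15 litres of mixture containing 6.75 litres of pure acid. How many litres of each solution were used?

litres of solution A: 3, litres of solution B: 12

Let a = litres of solution A, b = litres of solution B.
  a + b = 15
  (1/4)a + (1/2)b = 27/4
Row-reduce the augmented matrix:
R2 ← R2 − 1/4·R1.
R2 ← R2 / (1/4).
R1 ← R1 − 1·R2.
Reading off the reduced rows gives a = 3, b = 12.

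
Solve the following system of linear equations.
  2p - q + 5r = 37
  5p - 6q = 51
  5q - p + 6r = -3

Row-reduce the augmented matrix:
R1 ← R1 / (2).
R2 ← R2 − 5·R1.
R3 ← R3 + 1·R1.
R2 ← R2 / (-7/2).
R1 ← R1 + 1/2·R2.
R3 ← R3 − 9/2·R2.
R3 ← R3 / (-53/7).
R1 ← R1 − 30/7·R3.
R2 ← R2 − 25/7·R3.
Reading off the reduced rows gives p = 3, q = -6, r = 5.

p = 3, q = -6, r = 5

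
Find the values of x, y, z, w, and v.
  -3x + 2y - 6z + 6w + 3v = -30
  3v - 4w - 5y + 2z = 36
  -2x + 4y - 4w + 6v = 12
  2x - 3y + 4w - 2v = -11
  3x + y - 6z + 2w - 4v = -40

Row-reduce the augmented matrix:
R1 ← R1 / (-3).
R3 ← R3 + 2·R1.
R4 ← R4 − 2·R1.
R5 ← R5 − 3·R1.
R2 ← R2 / (-5).
R1 ← R1 + 2/3·R2.
R3 ← R3 − 8/3·R2.
R4 ← R4 + 5/3·R2.
R5 ← R5 − 3·R2.
R3 ← R3 / (76/15).
R1 ← R1 − 26/15·R3.
R2 ← R2 + 2/5·R3.
R4 ← R4 + 14/3·R3.
R5 ← R5 + 54/5·R3.
Swap R4 and R5.
R4 ← R4 / (-16).
R1 ← R1 − 2·R4.
R3 ← R3 + 2·R4.
R5 ← R5 / (79/19).
R1 ← R1 + 131/76·R5.
R2 ← R2 + 3/19·R5.
R3 ← R3 + 37/76·R5.
R4 ← R4 + 121/152·R5.
Reading off the reduced rows gives x = -3, y = -3, z = 3, w = -3, v = 1.

x = -3, y = -3, z = 3, w = -3, v = 1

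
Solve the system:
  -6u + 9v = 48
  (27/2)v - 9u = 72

infinitely many solutions

Row-reduce:
R1 ← R1 / (-6).
R2 ← R2 + 9·R1.
Rank is 1 with 2 unknowns, leaving v free.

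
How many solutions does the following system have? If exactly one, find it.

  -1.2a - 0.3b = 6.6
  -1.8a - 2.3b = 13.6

a = -5, b = -2

Row-reduce the augmented matrix:
R1 ← R1 / (-6/5).
R2 ← R2 + 9/5·R1.
R2 ← R2 / (-37/20).
R1 ← R1 − 1/4·R2.
Reading off the reduced rows gives a = -5, b = -2.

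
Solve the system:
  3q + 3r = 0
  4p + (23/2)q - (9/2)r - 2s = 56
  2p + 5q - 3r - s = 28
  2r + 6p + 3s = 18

infinitely many solutions

Row-reduce:
Swap R1 and R2.
R1 ← R1 / (4).
R3 ← R3 − 2·R1.
R4 ← R4 − 6·R1.
R2 ← R2 / (3).
R1 ← R1 − 23/8·R2.
R3 ← R3 + 3/4·R2.
R4 ← R4 + 69/4·R2.
Swap R3 and R4.
R3 ← R3 / (26).
R1 ← R1 + 4·R3.
R2 ← R2 − 1·R3.
Rank is 3 with 4 unknowns, leaving s free.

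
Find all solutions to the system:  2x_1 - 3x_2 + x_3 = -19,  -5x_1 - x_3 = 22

infinitely many solutions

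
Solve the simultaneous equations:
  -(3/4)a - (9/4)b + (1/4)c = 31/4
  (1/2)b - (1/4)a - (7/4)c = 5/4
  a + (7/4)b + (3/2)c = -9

infinitely many solutions

Row-reduce:
R1 ← R1 / (-3/4).
R2 ← R2 + 1/4·R1.
R3 ← R3 − 1·R1.
R2 ← R2 / (5/4).
R1 ← R1 − 3·R2.
R3 ← R3 + 5/4·R2.
Rank is 2 with 3 unknowns, leaving c free.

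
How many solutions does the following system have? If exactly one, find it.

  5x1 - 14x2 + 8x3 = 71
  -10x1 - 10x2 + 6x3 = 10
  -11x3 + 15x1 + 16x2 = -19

x1 = 3, x2 = -4, x3 = 0

Row-reduce the augmented matrix:
R1 ← R1 / (5).
R2 ← R2 + 10·R1.
R3 ← R3 − 15·R1.
R2 ← R2 / (-38).
R1 ← R1 + 14/5·R2.
R3 ← R3 − 58·R2.
R3 ← R3 / (-27/19).
R1 ← R1 + 2/95·R3.
R2 ← R2 + 11/19·R3.
Reading off the reduced rows gives x1 = 3, x2 = -4, x3 = 0.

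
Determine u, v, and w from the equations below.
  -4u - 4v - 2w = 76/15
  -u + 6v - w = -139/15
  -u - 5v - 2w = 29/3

u = 1, v = -8/5, w = -4/3

Row-reduce the augmented matrix:
R1 ← R1 / (-4).
R2 ← R2 + 1·R1.
R3 ← R3 + 1·R1.
R2 ← R2 / (7).
R1 ← R1 − 1·R2.
R3 ← R3 + 4·R2.
R3 ← R3 / (-25/14).
R1 ← R1 − 4/7·R3.
R2 ← R2 + 1/14·R3.
Reading off the reduced rows gives u = 1, v = -8/5, w = -4/3.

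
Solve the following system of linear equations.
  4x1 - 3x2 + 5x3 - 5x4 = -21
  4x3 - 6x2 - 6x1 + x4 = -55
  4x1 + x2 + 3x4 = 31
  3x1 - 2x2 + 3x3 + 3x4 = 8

x1 = 5, x2 = 2, x3 = -4, x4 = 3

Row-reduce the augmented matrix:
R1 ← R1 / (4).
R2 ← R2 + 6·R1.
R3 ← R3 − 4·R1.
R4 ← R4 − 3·R1.
R2 ← R2 / (-21/2).
R1 ← R1 + 3/4·R2.
R3 ← R3 − 4·R2.
R4 ← R4 − 1/4·R2.
R3 ← R3 / (-13/21).
R1 ← R1 − 3/7·R3.
R2 ← R2 + 23/21·R3.
R4 ← R4 + 10/21·R3.
R4 ← R4 / (61/26).
R1 ← R1 − 79/26·R4.
R2 ← R2 + 119/13·R4.
R3 ← R3 + 116/13·R4.
Reading off the reduced rows gives x1 = 5, x2 = 2, x3 = -4, x4 = 3.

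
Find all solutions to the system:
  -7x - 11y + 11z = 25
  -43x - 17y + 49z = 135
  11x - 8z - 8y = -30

Row-reduce:
R1 ← R1 / (-7).
R2 ← R2 + 43·R1.
R3 ← R3 − 11·R1.
R2 ← R2 / (354/7).
R1 ← R1 − 11/7·R2.
R3 ← R3 + 177/7·R2.
Rank is 2 with 3 unknowns, leaving z free.

infinitely many solutions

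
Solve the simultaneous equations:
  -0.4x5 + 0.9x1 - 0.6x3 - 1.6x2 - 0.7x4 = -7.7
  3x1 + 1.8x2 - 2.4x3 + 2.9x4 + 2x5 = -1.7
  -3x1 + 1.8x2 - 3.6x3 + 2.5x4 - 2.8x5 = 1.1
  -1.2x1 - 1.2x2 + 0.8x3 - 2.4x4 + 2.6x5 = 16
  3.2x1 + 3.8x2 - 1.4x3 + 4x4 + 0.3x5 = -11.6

Row-reduce the augmented matrix:
R1 ← R1 / (9/10).
R2 ← R2 − 3·R1.
R3 ← R3 + 3·R1.
R4 ← R4 + 6/5·R1.
R5 ← R5 − 16/5·R1.
R2 ← R2 / (107/15).
R1 ← R1 + 16/9·R2.
R3 ← R3 + 53/15·R2.
R4 ← R4 + 10/3·R2.
R5 ← R5 − 427/45·R2.
R3 ← R3 / (-3102/535).
R1 ← R1 + 82/107·R3.
R2 ← R2 + 6/107·R3.
R4 ← R4 + 20/107·R3.
R5 ← R5 − 677/535·R3.
R4 ← R4 / (-505/517).
R1 ← R1 − 251/1551·R4.
R2 ← R2 − 731/1034·R4.
R3 ← R3 + 246/517·R4.
R5 ← R5 − 2009/15510·R4.
R5 ← R5 / (-313873/113625).
R1 ← R1 − 30181/22725·R5.
R2 ← R2 − 48061/15150·R5.
R3 ← R3 + 10426/7575·R5.
R4 ← R4 + 28727/7575·R5.
Reading off the reduced rows gives x1 = -6, x2 = -3, x3 = 2, x4 = 5, x5 = 6.

x1 = -6, x2 = -3, x3 = 2, x4 = 5, x5 = 6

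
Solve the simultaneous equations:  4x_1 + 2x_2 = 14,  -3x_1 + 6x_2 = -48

x_1 = 6, x_2 = -5

Row-reduce the augmented matrix:
R1 ← R1 / (4).
R2 ← R2 + 3·R1.
R2 ← R2 / (15/2).
R1 ← R1 − 1/2·R2.
Reading off the reduced rows gives x_1 = 6, x_2 = -5.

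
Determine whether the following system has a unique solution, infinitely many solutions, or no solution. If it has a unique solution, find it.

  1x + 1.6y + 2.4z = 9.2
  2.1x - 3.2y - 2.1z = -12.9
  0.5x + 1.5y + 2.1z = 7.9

x = 2, y = 6, z = -1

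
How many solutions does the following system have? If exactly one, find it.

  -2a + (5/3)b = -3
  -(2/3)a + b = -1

a = 3/2, b = 0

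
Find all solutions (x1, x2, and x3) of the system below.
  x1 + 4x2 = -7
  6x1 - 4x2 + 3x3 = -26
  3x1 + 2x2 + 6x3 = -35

x1 = -3, x2 = -1, x3 = -4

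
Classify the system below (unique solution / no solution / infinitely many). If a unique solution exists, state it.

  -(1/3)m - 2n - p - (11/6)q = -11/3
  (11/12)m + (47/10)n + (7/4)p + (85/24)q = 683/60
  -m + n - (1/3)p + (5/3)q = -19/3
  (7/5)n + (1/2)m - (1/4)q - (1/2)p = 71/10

Row-reduce:
R1 ← R1 / (-1/3).
R2 ← R2 − 11/12·R1.
R3 ← R3 + 1·R1.
R4 ← R4 − 1/2·R1.
R2 ← R2 / (-4/5).
R1 ← R1 − 6·R2.
R3 ← R3 − 7·R2.
R4 ← R4 + 8/5·R2.
R3 ← R3 / (-73/12).
R1 ← R1 + 9/2·R3.
R2 ← R2 − 5/4·R3.
Row 4 reduces to 0 = -1, a contradiction. The system is inconsistent.

no solution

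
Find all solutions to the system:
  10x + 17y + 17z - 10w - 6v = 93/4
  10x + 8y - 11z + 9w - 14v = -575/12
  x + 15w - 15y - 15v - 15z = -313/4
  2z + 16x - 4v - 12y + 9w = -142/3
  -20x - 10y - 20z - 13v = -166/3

x = -2, y = 2, z = 9/4, w = 3/2, v = 7/3

Row-reduce the augmented matrix:
R1 ← R1 / (10).
R2 ← R2 − 10·R1.
R3 ← R3 − 1·R1.
R4 ← R4 − 16·R1.
R5 ← R5 + 20·R1.
R2 ← R2 / (-9).
R1 ← R1 − 17/10·R2.
R3 ← R3 + 167/10·R2.
R4 ← R4 + 196/5·R2.
R5 ← R5 − 24·R2.
R3 ← R3 / (3173/90).
R1 ← R1 + 323/90·R3.
R2 ← R2 − 28/9·R3.
R4 ← R4 − 4354/45·R3.
R5 ← R5 + 182/3·R3.
R4 ← R4 / (-15581/3173).
R1 ← R1 − 105/167·R4.
R2 ← R2 + 1307/3173·R4.
R3 ← R3 + 1733/3173·R4.
R5 ← R5 + 7830/3173·R4.
R5 ← R5 / (-1017133/15581).
R1 ← R1 − 46065/15581·R5.
R2 ← R2 + 38028/15581·R5.
R3 ← R3 + 67780/15581·R5.
R4 ← R4 + 124460/15581·R5.
Reading off the reduced rows gives x = -2, y = 2, z = 9/4, w = 3/2, v = 7/3.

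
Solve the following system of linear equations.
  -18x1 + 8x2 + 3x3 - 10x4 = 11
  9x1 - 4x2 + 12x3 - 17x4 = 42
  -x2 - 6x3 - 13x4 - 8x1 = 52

Row-reduce:
R1 ← R1 / (-18).
R2 ← R2 − 9·R1.
R3 ← R3 + 8·R1.
Swap R2 and R3.
R2 ← R2 / (-41/9).
R1 ← R1 + 4/9·R2.
R3 ← R3 / (27/2).
R1 ← R1 − 45/82·R3.
R2 ← R2 − 66/41·R3.
Rank is 3 with 4 unknowns, leaving x4 free.

infinitely many solutions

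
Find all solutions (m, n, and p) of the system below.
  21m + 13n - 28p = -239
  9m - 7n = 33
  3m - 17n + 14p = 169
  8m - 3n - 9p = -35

m = -1, n = -6, p = 5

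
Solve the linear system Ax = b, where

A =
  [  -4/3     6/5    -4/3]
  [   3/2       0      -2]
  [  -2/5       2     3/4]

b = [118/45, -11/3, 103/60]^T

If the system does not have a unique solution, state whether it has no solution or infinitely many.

x_1 = -2, x_2 = 1/3, x_3 = 1/3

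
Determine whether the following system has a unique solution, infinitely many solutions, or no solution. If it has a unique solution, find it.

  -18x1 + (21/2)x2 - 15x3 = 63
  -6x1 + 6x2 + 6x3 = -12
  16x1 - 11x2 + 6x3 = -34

Row-reduce:
R1 ← R1 / (-18).
R2 ← R2 + 6·R1.
R3 ← R3 − 16·R1.
R2 ← R2 / (5/2).
R1 ← R1 + 7/12·R2.
R3 ← R3 + 5/3·R2.
Rank is 2 with 3 unknowns, leaving x3 free.

infinitely many solutions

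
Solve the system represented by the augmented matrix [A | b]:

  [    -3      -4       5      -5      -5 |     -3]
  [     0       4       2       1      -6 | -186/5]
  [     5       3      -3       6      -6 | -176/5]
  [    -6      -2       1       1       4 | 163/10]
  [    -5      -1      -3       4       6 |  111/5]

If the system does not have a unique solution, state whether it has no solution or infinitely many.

x_1 = -1/2, x_2 = -3, x_3 = -5/2, x_4 = -11/5, x_5 = 3

Row-reduce the augmented matrix:
R1 ← R1 / (-3).
R3 ← R3 − 5·R1.
R4 ← R4 + 6·R1.
R5 ← R5 + 5·R1.
R2 ← R2 / (4).
R1 ← R1 − 4/3·R2.
R3 ← R3 + 11/3·R2.
R4 ← R4 − 6·R2.
R5 ← R5 − 17/3·R2.
R3 ← R3 / (43/6).
R1 ← R1 + 7/3·R3.
R2 ← R2 − 1/2·R3.
R4 ← R4 + 12·R3.
R5 ← R5 + 85/6·R3.
R4 ← R4 / (613/86).
R1 ← R1 − 75/86·R4.
R2 ← R2 − 15/43·R4.
R3 ← R3 + 17/86·R4.
R5 ← R5 − 349/43·R4.
R5 ← R5 / (-2910/613).
R1 ← R1 + 945/613·R5.
R2 ← R2 − 235/613·R5.
R3 ← R3 + 1870/613·R5.
R4 ← R4 + 878/613·R5.
Reading off the reduced rows gives x_1 = -1/2, x_2 = -3, x_3 = -5/2, x_4 = -11/5, x_5 = 3.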